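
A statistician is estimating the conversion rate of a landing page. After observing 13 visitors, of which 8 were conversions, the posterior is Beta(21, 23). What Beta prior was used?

A Beta(α, β) prior with s successes and f failures in binomial data gives a Beta(α+s, β+f) posterior.
Subtract the data counts: 21−8=13, 23−5=18.

Beta(13, 18)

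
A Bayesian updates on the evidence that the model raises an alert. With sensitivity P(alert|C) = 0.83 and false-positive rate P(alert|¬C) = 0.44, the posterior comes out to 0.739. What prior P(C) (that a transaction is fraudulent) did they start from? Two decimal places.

P(C) = 0.60

Bayes' rule in odds form gives O(C|E) = O(C)·[P(E|C)/P(E|¬C)], hence O(C) = O(C|E)/LR.
Posterior odds = 0.739/(1−0.739) = 2.8314. LR = 0.83/0.44 = 1.8864.
Prior odds = 2.8314/1.8864 = 1.5010, so P(C) = 1.5010/(1+1.5010) ≈ 0.60.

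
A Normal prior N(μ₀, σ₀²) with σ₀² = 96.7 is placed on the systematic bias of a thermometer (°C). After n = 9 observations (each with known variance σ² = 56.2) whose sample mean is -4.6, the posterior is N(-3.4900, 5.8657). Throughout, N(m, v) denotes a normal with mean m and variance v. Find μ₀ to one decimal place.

μ₀ = 13.7

With known observation variance, the Normal–Normal posterior has precision τ_n = τ₀ + n/σ² and mean μ_n = (τ₀μ₀ + (n/σ²)x̄)/τ_n.
Here τ₀ = 1/96.7 = 0.010341 and τ_data = 9/56.2 = 0.160142, so τ_n = 0.170483.
Rearranging for μ₀: μ₀ = (μ_n·τ_n − τ_data·x̄)/τ₀ = (-3.4900·0.170483 − 0.160142·-4.6) / 0.010341 = 0.141668/0.010341 ≈ 13.7.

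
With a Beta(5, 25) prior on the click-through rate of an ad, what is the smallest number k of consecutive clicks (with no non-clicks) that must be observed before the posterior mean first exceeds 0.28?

k = 5

After k clicks and 0 non-clicks the posterior is Beta(5+k, 25), with mean (5+k)/(5+25+k).
Set (5+k)/(30+k) > 0.28 and solve: k > (0.28·30 − 5)/(1 − 0.28) = 4.722.
The smallest integer exceeding 4.722 is 5, and checking k=5: (10)/(35) = 0.2857 > 0.28.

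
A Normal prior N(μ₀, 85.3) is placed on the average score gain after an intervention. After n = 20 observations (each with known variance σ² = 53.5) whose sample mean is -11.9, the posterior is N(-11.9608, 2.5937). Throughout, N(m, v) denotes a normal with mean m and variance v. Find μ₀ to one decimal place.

μ₀ = -13.9

With known observation variance, the Normal–Normal posterior has precision τ_n = τ₀ + n/σ² and mean μ_n = (τ₀μ₀ + (n/σ²)x̄)/τ_n.
Here τ₀ = 1/85.3 = 0.011723 and τ_data = 20/53.5 = 0.373832, so τ_n = 0.385555.
Rearranging for μ₀: μ₀ = (μ_n·τ_n − τ_data·x̄)/τ₀ = (-11.9608·0.385555 − 0.373832·-11.9) / 0.011723 = -0.162945/0.011723 ≈ -13.9.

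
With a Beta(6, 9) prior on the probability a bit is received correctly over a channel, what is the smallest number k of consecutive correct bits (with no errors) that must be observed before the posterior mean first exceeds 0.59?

k = 7

After k correct bits and 0 errors the posterior is Beta(6+k, 9), with mean (6+k)/(6+9+k).
Set (6+k)/(15+k) > 0.59 and solve: k > (0.59·15 − 6)/(1 − 0.59) = 6.951.
The smallest integer exceeding 6.951 is 7.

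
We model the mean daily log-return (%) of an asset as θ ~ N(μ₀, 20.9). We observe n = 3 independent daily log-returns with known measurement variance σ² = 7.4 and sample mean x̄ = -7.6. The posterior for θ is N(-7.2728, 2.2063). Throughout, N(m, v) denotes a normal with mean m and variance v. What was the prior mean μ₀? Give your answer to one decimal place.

The posterior mean is a precision-weighted average: μ_n = (τ₀μ₀ + τ_data·x̄)/(τ₀+τ_data), with τ₀=1/σ₀² and τ_data=n/σ².
Here τ₀ = 1/20.9 = 0.047847 and τ_data = 3/7.4 = 0.405405, so τ_n = 0.453252.
Rearranging for μ₀: μ₀ = (μ_n·τ_n − τ_data·x̄)/τ₀ = (-7.2728·0.453252 − 0.405405·-7.6) / 0.047847 = -0.215333/0.047847 ≈ -4.5.

μ₀ = -4.5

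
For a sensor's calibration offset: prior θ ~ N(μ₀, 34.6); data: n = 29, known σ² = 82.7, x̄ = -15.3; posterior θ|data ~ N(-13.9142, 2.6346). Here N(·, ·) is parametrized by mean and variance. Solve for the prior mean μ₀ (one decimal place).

μ₀ = 2.9

The posterior mean is a precision-weighted average: μ_n = (τ₀μ₀ + τ_data·x̄)/(τ₀+τ_data), with τ₀=1/σ₀² and τ_data=n/σ².
Here τ₀ = 1/34.6 = 0.028902 and τ_data = 29/82.7 = 0.350665, so τ_n = 0.379567.
Rearranging for μ₀: μ₀ = (μ_n·τ_n − τ_data·x̄)/τ₀ = (-13.9142·0.379567 − 0.350665·-15.3) / 0.028902 = 0.083803/0.028902 ≈ 2.9.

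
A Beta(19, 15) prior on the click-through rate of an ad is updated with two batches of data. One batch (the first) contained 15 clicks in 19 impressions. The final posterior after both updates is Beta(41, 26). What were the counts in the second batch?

7 clicks and 7 non-clicks

Because Beta–binomial updating is additive in the counts, the combined data contributed (α_post−α_prior, β_post−β_prior) successes and failures.
Total across both batches: 41−19=22 clicks, 26−15=11 non-clicks.
Subtract the first batch: 22−15=7 clicks and 11−4=7 non-clicks.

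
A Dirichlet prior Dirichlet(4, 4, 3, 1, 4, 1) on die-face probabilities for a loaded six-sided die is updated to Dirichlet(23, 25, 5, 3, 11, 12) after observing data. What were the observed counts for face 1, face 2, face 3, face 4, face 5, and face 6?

counts (19, 21, 2, 2, 7, 11)

For a Dirichlet(α) prior with multinomial counts c, the posterior is Dirichlet(α + c) componentwise.
Counts are posterior − prior componentwise: 23−4=19, 25−4=21, 5−3=2, 3−1=2, 11−4=7, 12−1=11.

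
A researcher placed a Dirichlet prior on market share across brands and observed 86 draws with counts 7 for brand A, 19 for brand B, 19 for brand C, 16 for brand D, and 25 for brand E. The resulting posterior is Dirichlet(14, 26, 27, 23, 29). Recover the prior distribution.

For a Dirichlet(α) prior with multinomial counts c, the posterior is Dirichlet(α + c) componentwise.
Subtract each count from the matching posterior parameter: 14−7=7, 26−19=7, 27−19=8, 23−16=7, 29−25=4.

Dirichlet(7, 7, 8, 7, 4)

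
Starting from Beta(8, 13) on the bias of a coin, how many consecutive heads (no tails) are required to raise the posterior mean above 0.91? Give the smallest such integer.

After k heads and 0 tails the posterior is Beta(8+k, 13), with mean (8+k)/(8+13+k).
Set (8+k)/(21+k) > 0.91 and solve: k > (0.91·21 − 8)/(1 − 0.91) = 123.444.
The smallest integer exceeding 123.444 is 124, and checking k=124: (132)/(145) = 0.9103 > 0.91.

k = 124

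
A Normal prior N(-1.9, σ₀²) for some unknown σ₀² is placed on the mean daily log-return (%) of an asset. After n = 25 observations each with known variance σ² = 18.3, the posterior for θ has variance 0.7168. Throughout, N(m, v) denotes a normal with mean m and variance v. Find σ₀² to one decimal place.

σ₀² = 34.5

Posterior precision equals prior precision plus data precision: 1/σ_n² = 1/σ₀² + n/σ².
So 1/σ₀² = 1/0.7168 − 25/18.3 = 1.395089 − 1.366120 = 0.028969.
Hence σ₀² = 1/0.028969 ≈ 34.5.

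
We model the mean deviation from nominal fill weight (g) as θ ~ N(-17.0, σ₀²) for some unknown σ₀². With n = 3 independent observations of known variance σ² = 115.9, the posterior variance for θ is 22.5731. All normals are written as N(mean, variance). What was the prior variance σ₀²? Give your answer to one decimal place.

σ₀² = 54.3

For the Normal–Normal model with known σ², precisions add: τ_n = τ₀ + n/σ².
So 1/σ₀² = 1/22.5731 − 3/115.9 = 0.044301 − 0.025884 = 0.018417.
Hence σ₀² = 1/0.018417 ≈ 54.3.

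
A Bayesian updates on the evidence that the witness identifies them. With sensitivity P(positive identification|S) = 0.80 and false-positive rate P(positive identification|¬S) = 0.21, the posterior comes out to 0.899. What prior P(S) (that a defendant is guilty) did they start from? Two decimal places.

In odds form, posterior odds = prior odds × likelihood ratio, so prior odds = posterior odds ÷ LR.
Posterior odds = 0.899/(1−0.899) = 8.9010. LR = 0.80/0.21 = 3.8095.
Prior odds = 8.9010/3.8095 = 2.3365, so P(S) = 2.3365/(1+2.3365) ≈ 0.70.

P(S) = 0.70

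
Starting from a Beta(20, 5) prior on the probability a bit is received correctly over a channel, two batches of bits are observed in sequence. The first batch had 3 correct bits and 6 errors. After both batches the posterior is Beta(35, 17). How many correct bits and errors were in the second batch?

12 correct bits and 6 errors

Sequential conjugate updates are equivalent to a single update on the pooled data, so total successes = posterior α − prior α and total failures = posterior β − prior β.
Total across both batches: 35−20=15 correct bits, 17−5=12 errors.
Subtract the first batch: 15−3=12 correct bits and 12−6=6 errors.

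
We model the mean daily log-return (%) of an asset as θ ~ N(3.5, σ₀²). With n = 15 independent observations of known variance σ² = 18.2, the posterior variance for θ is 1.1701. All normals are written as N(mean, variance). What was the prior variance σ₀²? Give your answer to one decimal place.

For the Normal–Normal model with known σ², precisions add: τ_n = τ₀ + n/σ².
So 1/σ₀² = 1/1.1701 − 15/18.2 = 0.854628 − 0.824176 = 0.030452.
Hence σ₀² = 1/0.030452 ≈ 32.8.

σ₀² = 32.8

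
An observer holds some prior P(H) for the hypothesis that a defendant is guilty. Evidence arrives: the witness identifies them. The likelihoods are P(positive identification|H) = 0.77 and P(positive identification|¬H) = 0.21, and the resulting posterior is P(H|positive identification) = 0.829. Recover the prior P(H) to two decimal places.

In odds form, posterior odds = prior odds × likelihood ratio, so prior odds = posterior odds ÷ LR.
Posterior odds = 0.829/(1−0.829) = 4.8480. LR = 0.77/0.21 = 3.6667.
Prior odds = 4.8480/3.6667 = 1.3222, so P(H) = 1.3222/(1+1.3222) ≈ 0.57.

P(H) = 0.57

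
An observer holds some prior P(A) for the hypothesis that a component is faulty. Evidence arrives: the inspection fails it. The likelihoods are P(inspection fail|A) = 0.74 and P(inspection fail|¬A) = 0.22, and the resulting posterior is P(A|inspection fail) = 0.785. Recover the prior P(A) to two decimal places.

In odds form, posterior odds = prior odds × likelihood ratio, so prior odds = posterior odds ÷ LR.
Posterior odds = 0.785/(1−0.785) = 3.6512. LR = 0.74/0.22 = 3.3636.
Prior odds = 3.6512/3.3636 = 1.0855, so P(A) = 1.0855/(1+1.0855) ≈ 0.52.

P(A) = 0.52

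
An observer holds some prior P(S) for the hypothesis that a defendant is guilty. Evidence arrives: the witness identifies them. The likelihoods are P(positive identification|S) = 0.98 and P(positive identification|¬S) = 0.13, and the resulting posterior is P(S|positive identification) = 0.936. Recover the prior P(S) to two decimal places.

Bayes' rule in odds form gives O(S|E) = O(S)·[P(E|S)/P(E|¬S)], hence O(S) = O(S|E)/LR.
Posterior odds = 0.936/(1−0.936) = 14.6250. LR = 0.98/0.13 = 7.5385.
Prior odds = 14.6250/7.5385 = 1.9400, so P(S) = 1.9400/(1+1.9400) ≈ 0.66.

P(S) = 0.66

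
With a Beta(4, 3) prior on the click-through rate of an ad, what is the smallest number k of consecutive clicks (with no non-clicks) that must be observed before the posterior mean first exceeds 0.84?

k = 12

After k clicks and 0 non-clicks the posterior is Beta(4+k, 3), with mean (4+k)/(4+3+k).
Set (4+k)/(7+k) > 0.84 and solve: k > (0.84·7 − 4)/(1 − 0.84) = 11.750.
The smallest integer exceeding 11.750 is 12.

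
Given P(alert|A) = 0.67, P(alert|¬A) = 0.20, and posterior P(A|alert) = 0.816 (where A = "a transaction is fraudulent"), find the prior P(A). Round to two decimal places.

P(A) = 0.57

In odds form, posterior odds = prior odds × likelihood ratio, so prior odds = posterior odds ÷ LR.
Posterior odds = 0.816/(1−0.816) = 4.4348. LR = 0.67/0.20 = 3.3500.
Prior odds = 4.4348/3.3500 = 1.3238, so P(A) = 1.3238/(1+1.3238) ≈ 0.57.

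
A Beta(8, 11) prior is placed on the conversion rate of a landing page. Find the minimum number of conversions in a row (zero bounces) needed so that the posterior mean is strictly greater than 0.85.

After k conversions and 0 bounces the posterior is Beta(8+k, 11), with mean (8+k)/(8+11+k).
Set (8+k)/(19+k) > 0.85 and solve: k > (0.85·19 − 8)/(1 − 0.85) = 54.333.
The smallest integer exceeding 54.333 is 55, and checking k=55: (63)/(74) = 0.8514 > 0.85.

k = 55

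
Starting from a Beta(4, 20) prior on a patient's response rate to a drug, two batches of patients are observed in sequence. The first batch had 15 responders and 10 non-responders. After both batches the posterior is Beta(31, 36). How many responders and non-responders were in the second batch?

12 responders and 6 non-responders

Sequential conjugate updates are equivalent to a single update on the pooled data, so total successes = posterior α − prior α and total failures = posterior β − prior β.
Total across both batches: 31−4=27 responders, 36−20=16 non-responders.
Subtract the first batch: 27−15=12 responders and 16−10=6 non-responders.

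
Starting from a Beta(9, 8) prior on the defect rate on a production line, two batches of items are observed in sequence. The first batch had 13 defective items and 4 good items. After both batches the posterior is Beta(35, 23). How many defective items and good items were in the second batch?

Sequential conjugate updates are equivalent to a single update on the pooled data, so total successes = posterior α − prior α and total failures = posterior β − prior β.
Total across both batches: 35−9=26 defective items, 23−8=15 good items.
Subtract the first batch: 26−13=13 defective items and 15−4=11 good items.

13 defective items and 11 good items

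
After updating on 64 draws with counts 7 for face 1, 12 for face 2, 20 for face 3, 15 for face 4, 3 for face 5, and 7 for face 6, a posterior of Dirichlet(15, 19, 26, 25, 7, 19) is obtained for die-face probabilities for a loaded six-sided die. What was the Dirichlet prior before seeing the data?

For a Dirichlet(α) prior with multinomial counts c, the posterior is Dirichlet(α + c) componentwise.
Subtract each count from the matching posterior parameter: 15−7=8, 19−12=7, 26−20=6, 25−15=10, 7−3=4, 19−7=12.

Dirichlet(8, 7, 6, 10, 4, 12)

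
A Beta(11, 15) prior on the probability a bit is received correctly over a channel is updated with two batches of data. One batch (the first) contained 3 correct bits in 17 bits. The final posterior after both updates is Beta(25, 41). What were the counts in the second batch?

11 correct bits and 12 errors

Sequential conjugate updates are equivalent to a single update on the pooled data, so total successes = posterior α − prior α and total failures = posterior β − prior β.
Total across both batches: 25−11=14 correct bits, 41−15=26 errors.
Subtract the first batch: 14−3=11 correct bits and 26−14=12 errors.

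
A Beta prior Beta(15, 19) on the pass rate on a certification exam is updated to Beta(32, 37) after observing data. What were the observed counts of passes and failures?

17 passes and 18 failures

A Beta(a, b) prior with s successes and f failures in binomial data gives a Beta(a+s, b+f) posterior.
So s = 32 − 15 = 17 and f = 37 − 19 = 18.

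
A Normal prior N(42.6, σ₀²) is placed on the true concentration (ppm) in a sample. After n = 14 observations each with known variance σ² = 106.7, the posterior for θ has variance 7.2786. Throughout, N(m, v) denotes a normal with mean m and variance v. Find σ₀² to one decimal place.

σ₀² = 161.8

For the Normal–Normal model with known σ², precisions add: τ_n = τ₀ + n/σ².
So 1/σ₀² = 1/7.2786 − 14/106.7 = 0.137389 − 0.131209 = 0.006180.
Hence σ₀² = 1/0.006180 ≈ 161.8.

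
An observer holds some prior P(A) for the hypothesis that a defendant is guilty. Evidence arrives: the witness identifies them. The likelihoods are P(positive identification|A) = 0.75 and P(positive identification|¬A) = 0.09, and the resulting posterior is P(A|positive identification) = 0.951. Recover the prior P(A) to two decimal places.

P(A) = 0.70

Bayes' rule in odds form gives O(A|E) = O(A)·[P(E|A)/P(E|¬A)], hence O(A) = O(A|E)/LR.
Posterior odds = 0.951/(1−0.951) = 19.4082. LR = 0.75/0.09 = 8.3333.
Prior odds = 19.4082/8.3333 = 2.3290, so P(A) = 2.3290/(1+2.3290) ≈ 0.70.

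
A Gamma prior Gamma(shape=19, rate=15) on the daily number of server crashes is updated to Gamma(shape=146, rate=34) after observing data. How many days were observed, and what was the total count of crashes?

n = 19 days with total 127 crashes

A Gamma(α, β) prior (rate parametrization) on a Poisson rate with n observations summing to S gives posterior Gamma(α+S, β+n).
Matching: Σxᵢ = 146 − 19 = 127 and n = 34 − 15 = 19.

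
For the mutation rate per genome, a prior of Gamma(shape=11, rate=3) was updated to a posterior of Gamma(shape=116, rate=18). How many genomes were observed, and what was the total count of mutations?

n = 15 genomes with total 105 mutations

Gamma–Poisson conjugacy: posterior shape = α + Σxᵢ, posterior rate = β + n.
Matching: Σxᵢ = 116 − 11 = 105 and n = 18 − 3 = 15.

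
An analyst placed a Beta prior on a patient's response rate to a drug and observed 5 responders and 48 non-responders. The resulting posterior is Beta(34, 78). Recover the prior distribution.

Beta(29, 30)

Under Beta–binomial conjugacy the posterior parameters are (a+s, b+f).
So a = 34 − 5 = 29 and b = 78 − 48 = 30.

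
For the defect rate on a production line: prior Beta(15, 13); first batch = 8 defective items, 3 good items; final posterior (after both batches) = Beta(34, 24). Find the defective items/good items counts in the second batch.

Sequential conjugate updates are equivalent to a single update on the pooled data, so total successes = posterior α − prior α and total failures = posterior β − prior β.
Total across both batches: 34−15=19 defective items, 24−13=11 good items.
Subtract the first batch: 19−8=11 defective items and 11−3=8 good items.

11 defective items and 8 good items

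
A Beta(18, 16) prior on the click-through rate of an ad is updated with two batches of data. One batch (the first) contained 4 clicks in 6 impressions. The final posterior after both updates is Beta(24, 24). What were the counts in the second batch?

2 clicks and 6 non-clicks

Sequential conjugate updates are equivalent to a single update on the pooled data, so total successes = posterior α − prior α and total failures = posterior β − prior β.
Total across both batches: 24−18=6 clicks, 24−16=8 non-clicks.
Subtract the first batch: 6−4=2 clicks and 8−2=6 non-clicks.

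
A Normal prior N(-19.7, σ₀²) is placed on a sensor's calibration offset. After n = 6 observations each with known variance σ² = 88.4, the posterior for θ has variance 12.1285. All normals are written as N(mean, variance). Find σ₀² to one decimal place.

σ₀² = 68.6

For the Normal–Normal model with known σ², precisions add: τ_n = τ₀ + n/σ².
So 1/σ₀² = 1/12.1285 − 6/88.4 = 0.082450 − 0.067873 = 0.014577.
Hence σ₀² = 1/0.014577 ≈ 68.6.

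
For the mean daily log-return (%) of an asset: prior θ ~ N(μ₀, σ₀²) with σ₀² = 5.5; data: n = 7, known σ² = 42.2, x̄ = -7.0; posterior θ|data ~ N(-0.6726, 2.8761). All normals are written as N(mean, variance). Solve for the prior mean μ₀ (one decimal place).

The posterior mean is a precision-weighted average: μ_n = (τ₀μ₀ + τ_data·x̄)/(τ₀+τ_data), with τ₀=1/σ₀² and τ_data=n/σ².
Here τ₀ = 1/5.5 = 0.181818 and τ_data = 7/42.2 = 0.165877, so τ_n = 0.347695.
Rearranging for μ₀: μ₀ = (μ_n·τ_n − τ_data·x̄)/τ₀ = (-0.6726·0.347695 − 0.165877·-7.0) / 0.181818 = 0.927279/0.181818 ≈ 5.1.

μ₀ = 5.1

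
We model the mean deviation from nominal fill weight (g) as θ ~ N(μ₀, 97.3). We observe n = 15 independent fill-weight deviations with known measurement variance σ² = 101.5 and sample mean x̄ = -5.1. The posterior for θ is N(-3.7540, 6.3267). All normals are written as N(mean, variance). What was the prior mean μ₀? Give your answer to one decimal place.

μ₀ = 15.6

With known observation variance, the Normal–Normal posterior has precision τ_n = τ₀ + n/σ² and mean μ_n = (τ₀μ₀ + (n/σ²)x̄)/τ_n.
Here τ₀ = 1/97.3 = 0.010277 and τ_data = 15/101.5 = 0.147783, so τ_n = 0.158060.
Rearranging for μ₀: μ₀ = (μ_n·τ_n − τ_data·x̄)/τ₀ = (-3.7540·0.158060 − 0.147783·-5.1) / 0.010277 = 0.160336/0.010277 ≈ 15.6.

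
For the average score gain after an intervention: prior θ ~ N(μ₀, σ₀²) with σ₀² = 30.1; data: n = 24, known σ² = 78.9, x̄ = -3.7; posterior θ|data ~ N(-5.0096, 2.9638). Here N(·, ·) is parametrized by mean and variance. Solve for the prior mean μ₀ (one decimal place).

μ₀ = -17.0

The posterior mean is a precision-weighted average: μ_n = (τ₀μ₀ + τ_data·x̄)/(τ₀+τ_data), with τ₀=1/σ₀² and τ_data=n/σ².
Here τ₀ = 1/30.1 = 0.033223 and τ_data = 24/78.9 = 0.304183, so τ_n = 0.337406.
Rearranging for μ₀: μ₀ = (μ_n·τ_n − τ_data·x̄)/τ₀ = (-5.0096·0.337406 − 0.304183·-3.7) / 0.033223 = -0.564792/0.033223 ≈ -17.0.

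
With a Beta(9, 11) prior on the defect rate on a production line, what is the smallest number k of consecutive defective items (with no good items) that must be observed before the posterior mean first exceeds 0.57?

k = 6

After k defective items and 0 good items the posterior is Beta(9+k, 11), with mean (9+k)/(9+11+k).
Set (9+k)/(20+k) > 0.57 and solve: k > (0.57·20 − 9)/(1 − 0.57) = 5.581.
The smallest integer exceeding 5.581 is 6.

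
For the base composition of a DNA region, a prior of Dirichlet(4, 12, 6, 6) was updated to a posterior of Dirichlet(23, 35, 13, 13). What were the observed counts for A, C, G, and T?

counts (19, 23, 7, 7)

For a Dirichlet(α) prior with multinomial counts c, the posterior is Dirichlet(α + c) componentwise.
Counts are posterior − prior componentwise: 23−4=19, 35−12=23, 13−6=7, 13−6=7.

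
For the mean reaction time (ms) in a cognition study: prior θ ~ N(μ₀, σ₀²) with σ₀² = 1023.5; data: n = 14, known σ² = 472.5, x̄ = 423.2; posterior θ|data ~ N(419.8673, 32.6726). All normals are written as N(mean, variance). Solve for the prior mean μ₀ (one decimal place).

μ₀ = 318.8

With known observation variance, the Normal–Normal posterior has precision τ_n = τ₀ + n/σ² and mean μ_n = (τ₀μ₀ + (n/σ²)x̄)/τ_n.
Here τ₀ = 1/1023.5 = 0.000977 and τ_data = 14/472.5 = 0.029630, so τ_n = 0.030607.
Rearranging for μ₀: μ₀ = (μ_n·τ_n − τ_data·x̄)/τ₀ = (419.8673·0.030607 − 0.029630·423.2) / 0.000977 = 0.311462/0.000977 ≈ 318.8.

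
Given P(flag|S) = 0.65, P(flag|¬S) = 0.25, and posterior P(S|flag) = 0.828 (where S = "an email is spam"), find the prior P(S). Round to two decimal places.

P(S) = 0.65

In odds form, posterior odds = prior odds × likelihood ratio, so prior odds = posterior odds ÷ LR.
Posterior odds = 0.828/(1−0.828) = 4.8140. LR = 0.65/0.25 = 2.6000.
Prior odds = 4.8140/2.6000 = 1.8515, so P(S) = 1.8515/(1+1.8515) ≈ 0.65.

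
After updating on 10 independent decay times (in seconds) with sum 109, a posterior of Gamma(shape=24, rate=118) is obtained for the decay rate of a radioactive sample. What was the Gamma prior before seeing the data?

Gamma–exponential conjugacy: posterior shape = α + n, posterior rate = β + Σtᵢ.
So α = 24 − 10 = 14 and β = 118 − 109 = 9.

Gamma(shape=14, rate=9)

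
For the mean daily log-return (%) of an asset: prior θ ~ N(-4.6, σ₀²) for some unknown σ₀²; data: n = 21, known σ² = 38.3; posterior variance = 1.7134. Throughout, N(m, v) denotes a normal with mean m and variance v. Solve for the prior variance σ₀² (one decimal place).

σ₀² = 28.3

Posterior precision equals prior precision plus data precision: 1/σ_n² = 1/σ₀² + n/σ².
So 1/σ₀² = 1/1.7134 − 21/38.3 = 0.583635 − 0.548303 = 0.035332.
Hence σ₀² = 1/0.035332 ≈ 28.3.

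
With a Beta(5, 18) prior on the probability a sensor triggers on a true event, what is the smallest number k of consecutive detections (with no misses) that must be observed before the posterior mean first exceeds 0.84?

After k detections and 0 misses the posterior is Beta(5+k, 18), with mean (5+k)/(5+18+k).
Set (5+k)/(23+k) > 0.84 and solve: k > (0.84·23 − 5)/(1 − 0.84) = 89.500.
The smallest integer exceeding 89.500 is 90, and checking k=90: (95)/(113) = 0.8407 > 0.84.

k = 90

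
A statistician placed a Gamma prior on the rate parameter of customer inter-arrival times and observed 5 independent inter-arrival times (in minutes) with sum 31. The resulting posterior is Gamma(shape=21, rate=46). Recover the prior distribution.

Gamma(shape=16, rate=15)

Gamma–exponential conjugacy: posterior shape = α + n, posterior rate = β + Σtᵢ.
So α = 21 − 5 = 16 and β = 46 − 31 = 15.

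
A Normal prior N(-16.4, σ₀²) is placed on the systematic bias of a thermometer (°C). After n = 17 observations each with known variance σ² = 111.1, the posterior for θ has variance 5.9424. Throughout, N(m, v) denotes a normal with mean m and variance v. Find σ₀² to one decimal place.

σ₀² = 65.5

For the Normal–Normal model with known σ², precisions add: τ_n = τ₀ + n/σ².
So 1/σ₀² = 1/5.9424 − 17/111.1 = 0.168282 − 0.153015 = 0.015267.
Hence σ₀² = 1/0.015267 ≈ 65.5.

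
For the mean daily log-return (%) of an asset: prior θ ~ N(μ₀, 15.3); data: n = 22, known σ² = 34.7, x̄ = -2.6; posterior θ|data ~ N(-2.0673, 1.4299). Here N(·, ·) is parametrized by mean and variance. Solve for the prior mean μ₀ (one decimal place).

With known observation variance, the Normal–Normal posterior has precision τ_n = τ₀ + n/σ² and mean μ_n = (τ₀μ₀ + (n/σ²)x̄)/τ_n.
Here τ₀ = 1/15.3 = 0.065359 and τ_data = 22/34.7 = 0.634006, so τ_n = 0.699365.
Rearranging for μ₀: μ₀ = (μ_n·τ_n − τ_data·x̄)/τ₀ = (-2.0673·0.699365 − 0.634006·-2.6) / 0.065359 = 0.202618/0.065359 ≈ 3.1.

μ₀ = 3.1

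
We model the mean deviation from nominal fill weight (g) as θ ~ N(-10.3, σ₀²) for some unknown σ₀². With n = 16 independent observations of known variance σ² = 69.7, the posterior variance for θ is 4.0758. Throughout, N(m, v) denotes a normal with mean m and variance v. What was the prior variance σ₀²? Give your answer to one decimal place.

σ₀² = 63.3

Posterior precision equals prior precision plus data precision: 1/σ_n² = 1/σ₀² + n/σ².
So 1/σ₀² = 1/4.0758 − 16/69.7 = 0.245351 − 0.229555 = 0.015796.
Hence σ₀² = 1/0.015796 ≈ 63.3.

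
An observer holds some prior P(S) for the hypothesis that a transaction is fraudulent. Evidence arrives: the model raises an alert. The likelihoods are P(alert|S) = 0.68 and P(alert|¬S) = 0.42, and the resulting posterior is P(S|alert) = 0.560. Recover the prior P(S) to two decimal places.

P(S) = 0.44

Bayes' rule in odds form gives O(S|E) = O(S)·[P(E|S)/P(E|¬S)], hence O(S) = O(S|E)/LR.
Posterior odds = 0.560/(1−0.560) = 1.2727. LR = 0.68/0.42 = 1.6190.
Prior odds = 1.2727/1.6190 = 0.7861, so P(S) = 0.7861/(1+0.7861) ≈ 0.44.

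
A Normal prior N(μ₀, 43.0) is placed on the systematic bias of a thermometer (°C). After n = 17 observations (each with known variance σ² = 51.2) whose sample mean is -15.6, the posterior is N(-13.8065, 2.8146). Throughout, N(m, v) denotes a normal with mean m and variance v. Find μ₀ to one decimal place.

μ₀ = 11.8

With known observation variance, the Normal–Normal posterior has precision τ_n = τ₀ + n/σ² and mean μ_n = (τ₀μ₀ + (n/σ²)x̄)/τ_n.
Here τ₀ = 1/43.0 = 0.023256 and τ_data = 17/51.2 = 0.332031, so τ_n = 0.355287.
Rearranging for μ₀: μ₀ = (μ_n·τ_n − τ_data·x̄)/τ₀ = (-13.8065·0.355287 − 0.332031·-15.6) / 0.023256 = 0.274414/0.023256 ≈ 11.8.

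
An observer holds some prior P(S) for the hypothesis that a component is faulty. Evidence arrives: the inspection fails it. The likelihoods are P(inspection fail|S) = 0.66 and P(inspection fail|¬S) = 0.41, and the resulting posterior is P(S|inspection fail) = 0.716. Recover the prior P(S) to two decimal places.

P(S) = 0.61

In odds form, posterior odds = prior odds × likelihood ratio, so prior odds = posterior odds ÷ LR.
Posterior odds = 0.716/(1−0.716) = 2.5211. LR = 0.66/0.41 = 1.6098.
Prior odds = 2.5211/1.6098 = 1.5661, so P(S) = 1.5661/(1+1.5661) ≈ 0.61.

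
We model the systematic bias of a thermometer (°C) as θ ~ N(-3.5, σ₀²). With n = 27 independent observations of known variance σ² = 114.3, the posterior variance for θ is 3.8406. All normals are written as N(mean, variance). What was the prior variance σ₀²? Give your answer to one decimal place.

Posterior precision equals prior precision plus data precision: 1/σ_n² = 1/σ₀² + n/σ².
So 1/σ₀² = 1/3.8406 − 27/114.3 = 0.260376 − 0.236220 = 0.024156.
Hence σ₀² = 1/0.024156 ≈ 41.4.

σ₀² = 41.4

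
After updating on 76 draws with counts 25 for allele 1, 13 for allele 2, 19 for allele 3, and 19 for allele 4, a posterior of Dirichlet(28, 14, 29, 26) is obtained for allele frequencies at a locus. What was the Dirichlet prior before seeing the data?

For a Dirichlet(α) prior with multinomial counts c, the posterior is Dirichlet(α + c) componentwise.
Subtract each count from the matching posterior parameter: 28−25=3, 14−13=1, 29−19=10, 26−19=7.

Dirichlet(3, 1, 10, 7)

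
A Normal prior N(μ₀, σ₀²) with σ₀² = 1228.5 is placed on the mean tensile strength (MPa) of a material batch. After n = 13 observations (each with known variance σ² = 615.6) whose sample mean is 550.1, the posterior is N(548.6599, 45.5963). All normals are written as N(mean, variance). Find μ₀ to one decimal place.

The posterior mean is a precision-weighted average: μ_n = (τ₀μ₀ + τ_data·x̄)/(τ₀+τ_data), with τ₀=1/σ₀² and τ_data=n/σ².
Here τ₀ = 1/1228.5 = 0.000814 and τ_data = 13/615.6 = 0.021118, so τ_n = 0.021932.
Rearranging for μ₀: μ₀ = (μ_n·τ_n − τ_data·x̄)/τ₀ = (548.6599·0.021932 − 0.021118·550.1) / 0.000814 = 0.416197/0.000814 ≈ 511.3.

μ₀ = 511.3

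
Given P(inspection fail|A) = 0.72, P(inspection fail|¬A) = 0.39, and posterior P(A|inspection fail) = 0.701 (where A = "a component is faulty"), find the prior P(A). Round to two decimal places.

In odds form, posterior odds = prior odds × likelihood ratio, so prior odds = posterior odds ÷ LR.
Posterior odds = 0.701/(1−0.701) = 2.3445. LR = 0.72/0.39 = 1.8462.
Prior odds = 2.3445/1.8462 = 1.2699, so P(A) = 1.2699/(1+1.2699) ≈ 0.56.

P(A) = 0.56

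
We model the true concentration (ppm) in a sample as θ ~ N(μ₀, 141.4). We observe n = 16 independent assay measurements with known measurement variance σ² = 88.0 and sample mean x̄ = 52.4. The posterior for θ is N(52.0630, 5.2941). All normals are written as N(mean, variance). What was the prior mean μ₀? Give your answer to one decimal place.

With known observation variance, the Normal–Normal posterior has precision τ_n = τ₀ + n/σ² and mean μ_n = (τ₀μ₀ + (n/σ²)x̄)/τ_n.
Here τ₀ = 1/141.4 = 0.007072 and τ_data = 16/88.0 = 0.181818, so τ_n = 0.188890.
Rearranging for μ₀: μ₀ = (μ_n·τ_n − τ_data·x̄)/τ₀ = (52.0630·0.188890 − 0.181818·52.4) / 0.007072 = 0.306917/0.007072 ≈ 43.4.

μ₀ = 43.4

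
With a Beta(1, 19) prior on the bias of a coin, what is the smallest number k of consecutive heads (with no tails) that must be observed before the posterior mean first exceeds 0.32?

After k heads and 0 tails the posterior is Beta(1+k, 19), with mean (1+k)/(1+19+k).
Set (1+k)/(20+k) > 0.32 and solve: k > (0.32·20 − 1)/(1 − 0.32) = 7.941.
The smallest integer exceeding 7.941 is 8, and checking k=8: (9)/(28) = 0.3214 > 0.32.

k = 8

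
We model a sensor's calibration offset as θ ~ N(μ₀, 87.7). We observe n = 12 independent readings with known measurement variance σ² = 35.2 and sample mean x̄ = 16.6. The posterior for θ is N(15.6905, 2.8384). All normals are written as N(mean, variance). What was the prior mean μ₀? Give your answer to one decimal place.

The posterior mean is a precision-weighted average: μ_n = (τ₀μ₀ + τ_data·x̄)/(τ₀+τ_data), with τ₀=1/σ₀² and τ_data=n/σ².
Here τ₀ = 1/87.7 = 0.011403 and τ_data = 12/35.2 = 0.340909, so τ_n = 0.352312.
Rearranging for μ₀: μ₀ = (μ_n·τ_n − τ_data·x̄)/τ₀ = (15.6905·0.352312 − 0.340909·16.6) / 0.011403 = -0.131138/0.011403 ≈ -11.5.

μ₀ = -11.5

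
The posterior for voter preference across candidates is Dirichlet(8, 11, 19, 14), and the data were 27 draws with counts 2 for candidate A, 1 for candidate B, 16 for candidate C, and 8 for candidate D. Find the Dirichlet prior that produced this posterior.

Dirichlet(6, 10, 3, 6)

For a Dirichlet(α) prior with multinomial counts c, the posterior is Dirichlet(α + c) componentwise.
Subtract each count from the matching posterior parameter: 8−2=6, 11−1=10, 19−16=3, 14−8=6.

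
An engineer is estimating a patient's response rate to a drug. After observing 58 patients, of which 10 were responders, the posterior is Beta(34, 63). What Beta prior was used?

Beta(24, 15)

A Beta(α, β) prior with s successes and f failures in binomial data gives a Beta(α+s, β+f) posterior.
Subtract the data counts: 34−10=24, 63−48=15.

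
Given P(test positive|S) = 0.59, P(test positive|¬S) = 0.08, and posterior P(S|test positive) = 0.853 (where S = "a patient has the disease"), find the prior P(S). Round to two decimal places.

P(S) = 0.44

Bayes' rule in odds form gives O(S|E) = O(S)·[P(E|S)/P(E|¬S)], hence O(S) = O(S|E)/LR.
Posterior odds = 0.853/(1−0.853) = 5.8027. LR = 0.59/0.08 = 7.3750.
Prior odds = 5.8027/7.3750 = 0.7868, so P(S) = 0.7868/(1+0.7868) ≈ 0.44.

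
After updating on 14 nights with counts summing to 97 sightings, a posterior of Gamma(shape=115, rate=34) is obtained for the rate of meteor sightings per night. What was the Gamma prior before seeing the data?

Gamma(shape=18, rate=20)

A Gamma(α, β) prior (rate parametrization) on a Poisson rate with n observations summing to S gives posterior Gamma(α+S, β+n).
So α = 115 − 97 = 18 and β = 34 − 14 = 20.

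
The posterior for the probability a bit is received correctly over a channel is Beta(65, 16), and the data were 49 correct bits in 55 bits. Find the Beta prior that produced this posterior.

Beta(16, 10)

Under Beta–binomial conjugacy the posterior parameters are (a+s, b+f).
So a = 65 − 49 = 16 and b = 16 − 6 = 10.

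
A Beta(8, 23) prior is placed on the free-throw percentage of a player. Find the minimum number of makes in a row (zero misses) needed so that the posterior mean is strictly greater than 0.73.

k = 55

After k makes and 0 misses the posterior is Beta(8+k, 23), with mean (8+k)/(8+23+k).
Set (8+k)/(31+k) > 0.73 and solve: k > (0.73·31 − 8)/(1 − 0.73) = 54.185.
The smallest integer exceeding 54.185 is 55.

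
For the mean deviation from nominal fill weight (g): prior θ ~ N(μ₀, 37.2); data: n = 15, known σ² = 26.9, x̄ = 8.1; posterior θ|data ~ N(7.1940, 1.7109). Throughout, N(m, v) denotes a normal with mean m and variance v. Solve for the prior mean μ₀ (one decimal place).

With known observation variance, the Normal–Normal posterior has precision τ_n = τ₀ + n/σ² and mean μ_n = (τ₀μ₀ + (n/σ²)x̄)/τ_n.
Here τ₀ = 1/37.2 = 0.026882 and τ_data = 15/26.9 = 0.557621, so τ_n = 0.584503.
Rearranging for μ₀: μ₀ = (μ_n·τ_n − τ_data·x̄)/τ₀ = (7.1940·0.584503 − 0.557621·8.1) / 0.026882 = -0.311816/0.026882 ≈ -11.6.

μ₀ = -11.6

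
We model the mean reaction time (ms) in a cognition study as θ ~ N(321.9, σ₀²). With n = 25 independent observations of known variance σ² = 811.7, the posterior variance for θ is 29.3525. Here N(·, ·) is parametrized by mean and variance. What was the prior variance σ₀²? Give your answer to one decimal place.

For the Normal–Normal model with known σ², precisions add: τ_n = τ₀ + n/σ².
So 1/σ₀² = 1/29.3525 − 25/811.7 = 0.034069 − 0.030800 = 0.003269.
Hence σ₀² = 1/0.003269 ≈ 305.9.

σ₀² = 305.9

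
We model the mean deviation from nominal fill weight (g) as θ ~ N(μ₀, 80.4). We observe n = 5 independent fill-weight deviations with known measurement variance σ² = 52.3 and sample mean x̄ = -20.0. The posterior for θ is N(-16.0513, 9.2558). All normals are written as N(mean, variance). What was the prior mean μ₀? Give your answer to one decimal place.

μ₀ = 14.3

With known observation variance, the Normal–Normal posterior has precision τ_n = τ₀ + n/σ² and mean μ_n = (τ₀μ₀ + (n/σ²)x̄)/τ_n.
Here τ₀ = 1/80.4 = 0.012438 and τ_data = 5/52.3 = 0.095602, so τ_n = 0.108040.
Rearranging for μ₀: μ₀ = (μ_n·τ_n − τ_data·x̄)/τ₀ = (-16.0513·0.108040 − 0.095602·-20.0) / 0.012438 = 0.177858/0.012438 ≈ 14.3.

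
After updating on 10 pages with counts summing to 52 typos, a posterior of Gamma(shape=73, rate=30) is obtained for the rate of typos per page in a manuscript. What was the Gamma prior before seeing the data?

Gamma(shape=21, rate=20)

Gamma–Poisson conjugacy: posterior shape = α + Σxᵢ, posterior rate = β + n.
So α = 73 − 52 = 21 and β = 30 − 10 = 20.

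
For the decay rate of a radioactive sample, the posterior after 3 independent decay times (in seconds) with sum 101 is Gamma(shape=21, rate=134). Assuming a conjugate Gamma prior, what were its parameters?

Gamma–exponential conjugacy: posterior shape = α + n, posterior rate = β + Σtᵢ.
So α = 21 − 3 = 18 and β = 134 − 101 = 33.

Gamma(shape=18, rate=33)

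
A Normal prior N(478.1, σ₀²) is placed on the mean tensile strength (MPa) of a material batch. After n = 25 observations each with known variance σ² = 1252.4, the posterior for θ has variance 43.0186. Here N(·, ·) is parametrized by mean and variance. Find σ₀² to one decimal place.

σ₀² = 304.5

For the Normal–Normal model with known σ², precisions add: τ_n = τ₀ + n/σ².
So 1/σ₀² = 1/43.0186 − 25/1252.4 = 0.023246 − 0.019962 = 0.003284.
Hence σ₀² = 1/0.003284 ≈ 304.5.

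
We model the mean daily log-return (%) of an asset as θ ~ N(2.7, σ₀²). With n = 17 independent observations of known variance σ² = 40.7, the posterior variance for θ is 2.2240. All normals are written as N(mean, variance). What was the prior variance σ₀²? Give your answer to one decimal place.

Posterior precision equals prior precision plus data precision: 1/σ_n² = 1/σ₀² + n/σ².
So 1/σ₀² = 1/2.2240 − 17/40.7 = 0.449640 − 0.417690 = 0.031950.
Hence σ₀² = 1/0.031950 ≈ 31.3.

σ₀² = 31.3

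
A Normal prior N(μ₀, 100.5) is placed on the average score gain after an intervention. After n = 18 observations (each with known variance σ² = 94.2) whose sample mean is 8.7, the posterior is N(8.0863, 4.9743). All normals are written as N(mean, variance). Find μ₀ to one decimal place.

The posterior mean is a precision-weighted average: μ_n = (τ₀μ₀ + τ_data·x̄)/(τ₀+τ_data), with τ₀=1/σ₀² and τ_data=n/σ².
Here τ₀ = 1/100.5 = 0.009950 and τ_data = 18/94.2 = 0.191083, so τ_n = 0.201033.
Rearranging for μ₀: μ₀ = (μ_n·τ_n − τ_data·x̄)/τ₀ = (8.0863·0.201033 − 0.191083·8.7) / 0.009950 = -0.036809/0.009950 ≈ -3.7.

μ₀ = -3.7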